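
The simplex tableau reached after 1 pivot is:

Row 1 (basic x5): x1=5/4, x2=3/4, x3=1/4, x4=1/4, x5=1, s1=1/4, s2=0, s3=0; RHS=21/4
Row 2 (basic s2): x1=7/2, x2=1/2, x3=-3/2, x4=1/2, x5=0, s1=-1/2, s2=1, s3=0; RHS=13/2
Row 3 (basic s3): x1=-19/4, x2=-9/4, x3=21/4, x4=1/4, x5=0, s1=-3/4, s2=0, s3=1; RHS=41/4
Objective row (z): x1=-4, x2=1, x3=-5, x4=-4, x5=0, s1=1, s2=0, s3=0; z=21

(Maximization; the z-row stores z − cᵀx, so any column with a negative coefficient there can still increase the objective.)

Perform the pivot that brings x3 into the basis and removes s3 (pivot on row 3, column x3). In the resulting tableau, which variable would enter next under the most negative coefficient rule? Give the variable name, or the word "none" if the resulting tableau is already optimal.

Pivot element 21/4. New z-row = old z-row − (-5)·(row 3/(21/4)).
Updated z-row coefficients: x1: -179/21, x2: -8/7, x3: 0, x4: -79/21, x5: 0, s1: 2/7, s2: 0, s3: 20/21.
The most negative is -179/21 in column x1, so x1 would enter next.

x1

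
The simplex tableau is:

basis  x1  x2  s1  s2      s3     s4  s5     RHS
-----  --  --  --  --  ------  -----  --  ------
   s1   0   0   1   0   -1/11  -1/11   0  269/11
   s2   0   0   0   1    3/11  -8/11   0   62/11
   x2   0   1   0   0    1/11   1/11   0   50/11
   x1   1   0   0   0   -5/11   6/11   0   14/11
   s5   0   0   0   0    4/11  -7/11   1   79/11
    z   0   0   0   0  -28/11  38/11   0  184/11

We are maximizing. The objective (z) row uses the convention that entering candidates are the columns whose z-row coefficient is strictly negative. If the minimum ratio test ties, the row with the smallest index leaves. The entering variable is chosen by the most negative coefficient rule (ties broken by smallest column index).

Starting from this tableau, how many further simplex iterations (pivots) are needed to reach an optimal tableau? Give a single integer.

2

pivot: s3 in, s5 out → z = 67
pivot: s4 in, x2 out → z = 78
No improving column remains; optimal.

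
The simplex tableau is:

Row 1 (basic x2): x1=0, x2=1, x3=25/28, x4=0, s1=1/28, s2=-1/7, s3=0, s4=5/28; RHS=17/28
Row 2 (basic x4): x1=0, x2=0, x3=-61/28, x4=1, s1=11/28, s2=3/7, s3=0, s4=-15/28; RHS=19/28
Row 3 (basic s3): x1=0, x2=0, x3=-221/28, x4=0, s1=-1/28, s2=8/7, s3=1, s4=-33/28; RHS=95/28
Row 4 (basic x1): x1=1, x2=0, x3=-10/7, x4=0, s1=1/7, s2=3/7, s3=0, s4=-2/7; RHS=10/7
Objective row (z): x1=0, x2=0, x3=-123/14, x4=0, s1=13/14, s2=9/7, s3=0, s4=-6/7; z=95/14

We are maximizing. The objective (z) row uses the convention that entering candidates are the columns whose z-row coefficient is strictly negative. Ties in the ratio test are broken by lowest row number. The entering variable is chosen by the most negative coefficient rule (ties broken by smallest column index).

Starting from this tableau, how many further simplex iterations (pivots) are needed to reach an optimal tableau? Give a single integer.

pivot: x3 in, x2 out → z = 319/25
pivot: s2 in, x1 out → z = 71/5
No improving column remains; optimal.

2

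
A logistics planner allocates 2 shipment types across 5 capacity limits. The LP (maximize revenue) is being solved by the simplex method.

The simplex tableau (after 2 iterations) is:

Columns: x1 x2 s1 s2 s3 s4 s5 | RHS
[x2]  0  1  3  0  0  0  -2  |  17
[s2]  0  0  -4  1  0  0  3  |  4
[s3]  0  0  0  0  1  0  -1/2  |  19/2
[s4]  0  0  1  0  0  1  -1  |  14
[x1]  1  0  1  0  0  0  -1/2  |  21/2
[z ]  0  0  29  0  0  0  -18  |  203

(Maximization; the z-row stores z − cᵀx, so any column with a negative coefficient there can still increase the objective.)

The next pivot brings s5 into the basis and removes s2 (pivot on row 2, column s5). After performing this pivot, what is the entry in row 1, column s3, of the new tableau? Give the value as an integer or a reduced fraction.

0

Pivot element is row 2, column s5: 3.
Normalize row 2: new (row 2, s3) = 0/3 = 0.
row 1 ← row 1 − (-2)·(new row 2): 0 − (-2)·0 = 0.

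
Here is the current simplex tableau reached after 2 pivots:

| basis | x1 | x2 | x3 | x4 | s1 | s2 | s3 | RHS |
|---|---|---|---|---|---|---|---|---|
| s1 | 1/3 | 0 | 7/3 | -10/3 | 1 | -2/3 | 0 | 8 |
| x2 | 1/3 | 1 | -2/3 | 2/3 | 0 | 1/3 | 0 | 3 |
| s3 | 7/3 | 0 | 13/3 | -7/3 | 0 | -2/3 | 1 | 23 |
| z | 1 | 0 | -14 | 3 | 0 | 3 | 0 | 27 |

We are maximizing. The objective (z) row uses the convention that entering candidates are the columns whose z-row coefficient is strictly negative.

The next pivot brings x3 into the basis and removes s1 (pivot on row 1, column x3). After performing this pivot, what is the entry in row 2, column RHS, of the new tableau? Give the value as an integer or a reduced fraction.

37/7

Pivot element is row 1, column x3: 7/3.
Normalize row 1: new (row 1, RHS) = 8/(7/3) = 24/7.
row 2 ← row 2 − (-2/3)·(new row 1): 3 − (-2/3)·(24/7) = 37/7.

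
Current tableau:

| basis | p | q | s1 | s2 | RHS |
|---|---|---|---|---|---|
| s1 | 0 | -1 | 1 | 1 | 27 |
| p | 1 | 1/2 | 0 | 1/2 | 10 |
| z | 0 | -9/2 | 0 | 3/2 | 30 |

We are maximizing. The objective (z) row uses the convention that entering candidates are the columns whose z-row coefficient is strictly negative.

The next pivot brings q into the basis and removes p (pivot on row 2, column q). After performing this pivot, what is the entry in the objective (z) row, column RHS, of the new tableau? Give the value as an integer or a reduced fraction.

120

Pivot element is row 2, column q: 1/2.
Normalize row 2: new (row 2, RHS) = 10/(1/2) = 20.
z-row ← z-row − (-9/2)·(new row 2): 30 − (-9/2)·20 = 120.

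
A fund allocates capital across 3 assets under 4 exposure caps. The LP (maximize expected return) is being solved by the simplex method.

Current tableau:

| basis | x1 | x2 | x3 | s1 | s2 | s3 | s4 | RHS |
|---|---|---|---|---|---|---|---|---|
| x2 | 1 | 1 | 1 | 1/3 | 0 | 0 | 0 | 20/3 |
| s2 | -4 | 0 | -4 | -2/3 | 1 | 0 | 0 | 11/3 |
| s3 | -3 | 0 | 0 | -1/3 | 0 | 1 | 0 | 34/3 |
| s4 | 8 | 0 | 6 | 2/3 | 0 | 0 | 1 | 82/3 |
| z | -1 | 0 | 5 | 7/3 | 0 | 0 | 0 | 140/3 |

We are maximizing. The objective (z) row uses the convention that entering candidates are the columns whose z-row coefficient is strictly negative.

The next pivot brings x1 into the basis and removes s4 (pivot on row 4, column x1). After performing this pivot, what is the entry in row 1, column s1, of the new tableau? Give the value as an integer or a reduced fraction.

Pivot element is row 4, column x1: 8.
Normalize row 4: new (row 4, s1) = (2/3)/8 = 1/12.
row 1 ← row 1 − 1·(new row 4): 1/3 − 1·(1/12) = 1/4.

1/4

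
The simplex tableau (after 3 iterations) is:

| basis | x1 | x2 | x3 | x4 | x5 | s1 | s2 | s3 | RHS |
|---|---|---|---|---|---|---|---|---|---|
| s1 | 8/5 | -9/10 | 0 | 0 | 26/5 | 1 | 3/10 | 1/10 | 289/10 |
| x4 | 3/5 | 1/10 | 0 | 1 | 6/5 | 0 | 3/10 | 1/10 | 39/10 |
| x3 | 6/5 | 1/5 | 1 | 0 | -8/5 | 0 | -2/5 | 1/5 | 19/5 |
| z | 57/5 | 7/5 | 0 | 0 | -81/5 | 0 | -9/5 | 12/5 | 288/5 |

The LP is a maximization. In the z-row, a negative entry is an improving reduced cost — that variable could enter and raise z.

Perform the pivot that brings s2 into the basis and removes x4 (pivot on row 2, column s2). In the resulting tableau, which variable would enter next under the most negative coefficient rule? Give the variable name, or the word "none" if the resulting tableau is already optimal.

Pivot element 3/10. New z-row = old z-row − (-9/5)·(row 2/(3/10)).
Updated z-row coefficients: x1: 15, x2: 2, x3: 0, x4: 6, x5: -9, s1: 0, s2: 0, s3: 3.
The most negative is -9 in column x5, so x5 would enter next.

x5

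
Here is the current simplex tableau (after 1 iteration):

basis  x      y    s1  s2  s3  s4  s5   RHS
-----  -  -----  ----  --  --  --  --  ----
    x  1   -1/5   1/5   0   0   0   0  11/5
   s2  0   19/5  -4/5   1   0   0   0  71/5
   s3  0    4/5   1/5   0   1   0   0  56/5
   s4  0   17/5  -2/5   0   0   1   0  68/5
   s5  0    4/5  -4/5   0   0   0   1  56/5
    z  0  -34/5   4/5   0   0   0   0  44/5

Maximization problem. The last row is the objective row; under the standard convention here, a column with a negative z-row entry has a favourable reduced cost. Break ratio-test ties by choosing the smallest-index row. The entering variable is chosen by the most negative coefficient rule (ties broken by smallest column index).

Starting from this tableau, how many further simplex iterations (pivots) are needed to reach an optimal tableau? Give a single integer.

2

pivot: y in, s2 out → z = 650/19
pivot: s1 in, s4 out → z = 36
No improving column remains; optimal.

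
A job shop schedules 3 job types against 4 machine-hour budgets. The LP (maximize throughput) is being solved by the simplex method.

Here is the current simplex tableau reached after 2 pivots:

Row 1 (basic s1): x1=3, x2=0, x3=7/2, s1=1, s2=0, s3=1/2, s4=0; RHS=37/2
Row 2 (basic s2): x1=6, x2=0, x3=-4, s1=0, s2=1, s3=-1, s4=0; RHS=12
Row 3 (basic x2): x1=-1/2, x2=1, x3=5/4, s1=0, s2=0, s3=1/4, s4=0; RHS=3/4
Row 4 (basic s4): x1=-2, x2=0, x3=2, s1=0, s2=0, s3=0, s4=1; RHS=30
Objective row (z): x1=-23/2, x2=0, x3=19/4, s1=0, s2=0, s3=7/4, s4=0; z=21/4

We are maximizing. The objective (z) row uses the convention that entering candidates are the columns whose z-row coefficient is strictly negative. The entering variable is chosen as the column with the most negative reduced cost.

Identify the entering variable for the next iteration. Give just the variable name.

Objective-row coefficients: x1: -23/2, x2: 0, x3: 19/4, s1: 0, s2: 0, s3: 7/4, s4: 0.
The most negative is -23/2 in column x1, so x1 enters.

x1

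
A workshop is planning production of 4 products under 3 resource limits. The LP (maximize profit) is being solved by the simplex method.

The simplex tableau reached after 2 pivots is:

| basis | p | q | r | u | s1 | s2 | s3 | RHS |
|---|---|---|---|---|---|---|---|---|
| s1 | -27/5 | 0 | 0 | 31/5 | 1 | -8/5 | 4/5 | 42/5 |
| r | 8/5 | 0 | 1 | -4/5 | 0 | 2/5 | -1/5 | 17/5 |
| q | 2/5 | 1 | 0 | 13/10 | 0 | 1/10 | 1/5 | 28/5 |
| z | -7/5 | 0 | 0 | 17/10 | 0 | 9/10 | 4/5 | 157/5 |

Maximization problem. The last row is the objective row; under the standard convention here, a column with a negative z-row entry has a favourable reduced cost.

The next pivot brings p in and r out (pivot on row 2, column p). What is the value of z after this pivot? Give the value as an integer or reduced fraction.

275/8

Minimum ratio for p: (17/5)/(8/5) = 17/8.
z changes by −(z-row coeff of p)·ratio = −(-7/5)·(17/8) = 119/40.
New z = 157/5 + (119/40) = 275/8.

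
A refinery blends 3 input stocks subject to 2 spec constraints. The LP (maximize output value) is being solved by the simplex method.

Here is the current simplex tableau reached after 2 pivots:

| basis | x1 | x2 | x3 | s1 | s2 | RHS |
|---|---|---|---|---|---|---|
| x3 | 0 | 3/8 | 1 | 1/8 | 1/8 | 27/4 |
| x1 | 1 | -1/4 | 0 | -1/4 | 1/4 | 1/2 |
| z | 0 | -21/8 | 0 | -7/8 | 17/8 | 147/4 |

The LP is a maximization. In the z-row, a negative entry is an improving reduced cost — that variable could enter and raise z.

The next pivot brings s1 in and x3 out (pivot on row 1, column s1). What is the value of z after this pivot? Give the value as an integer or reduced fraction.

Minimum ratio for s1: (27/4)/(1/8) = 54.
z changes by −(z-row coeff of s1)·ratio = −(-7/8)·54 = 189/4.
New z = 147/4 + (189/4) = 84.

84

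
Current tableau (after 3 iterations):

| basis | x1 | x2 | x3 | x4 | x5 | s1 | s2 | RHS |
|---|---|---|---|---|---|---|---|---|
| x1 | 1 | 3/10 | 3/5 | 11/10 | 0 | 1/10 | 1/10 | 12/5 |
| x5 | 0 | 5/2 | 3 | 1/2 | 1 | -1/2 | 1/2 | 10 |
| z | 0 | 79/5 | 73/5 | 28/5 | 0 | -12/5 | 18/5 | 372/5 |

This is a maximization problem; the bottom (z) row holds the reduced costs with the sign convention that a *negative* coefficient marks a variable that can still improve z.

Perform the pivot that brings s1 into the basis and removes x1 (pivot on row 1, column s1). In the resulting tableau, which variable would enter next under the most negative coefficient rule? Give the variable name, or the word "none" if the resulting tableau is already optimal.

none

Pivot element 1/10. New z-row = old z-row − (-12/5)·(row 1/(1/10)).
Updated z-row coefficients: x1: 24, x2: 23, x3: 29, x4: 32, x5: 0, s1: 0, s2: 6.
No coefficient is strictly negative; the tableau after this pivot is optimal.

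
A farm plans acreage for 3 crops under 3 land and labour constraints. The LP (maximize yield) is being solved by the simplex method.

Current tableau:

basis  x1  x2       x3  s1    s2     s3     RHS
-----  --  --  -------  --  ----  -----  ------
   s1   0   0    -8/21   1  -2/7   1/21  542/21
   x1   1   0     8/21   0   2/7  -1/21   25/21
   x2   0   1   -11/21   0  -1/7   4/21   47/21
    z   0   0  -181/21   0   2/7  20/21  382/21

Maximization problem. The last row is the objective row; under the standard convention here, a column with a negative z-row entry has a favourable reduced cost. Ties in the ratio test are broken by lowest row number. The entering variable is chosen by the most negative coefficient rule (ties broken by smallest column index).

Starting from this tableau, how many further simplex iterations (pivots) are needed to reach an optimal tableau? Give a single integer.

2

pivot: x3 in, x1 out → z = 361/8
pivot: s3 in, x2 out → z = 49
No improving column remains; optimal.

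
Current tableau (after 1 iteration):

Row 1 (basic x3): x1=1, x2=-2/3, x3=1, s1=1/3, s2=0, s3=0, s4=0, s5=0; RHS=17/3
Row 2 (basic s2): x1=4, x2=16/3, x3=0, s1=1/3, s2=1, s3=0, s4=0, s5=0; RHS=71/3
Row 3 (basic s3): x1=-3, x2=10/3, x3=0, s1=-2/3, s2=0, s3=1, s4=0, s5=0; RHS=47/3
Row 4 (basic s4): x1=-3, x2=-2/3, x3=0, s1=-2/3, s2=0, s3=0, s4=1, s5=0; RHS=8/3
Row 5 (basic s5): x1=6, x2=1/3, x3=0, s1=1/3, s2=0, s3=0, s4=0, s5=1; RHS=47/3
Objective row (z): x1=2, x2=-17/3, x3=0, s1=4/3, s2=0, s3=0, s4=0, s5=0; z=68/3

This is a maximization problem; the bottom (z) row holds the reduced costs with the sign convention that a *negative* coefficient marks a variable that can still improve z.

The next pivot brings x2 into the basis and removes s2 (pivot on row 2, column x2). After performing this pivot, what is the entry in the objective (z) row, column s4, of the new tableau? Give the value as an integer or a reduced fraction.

0

Pivot element is row 2, column x2: 16/3.
Normalize row 2: new (row 2, s4) = 0/(16/3) = 0.
z-row ← z-row − (-17/3)·(new row 2): 0 − (-17/3)·0 = 0.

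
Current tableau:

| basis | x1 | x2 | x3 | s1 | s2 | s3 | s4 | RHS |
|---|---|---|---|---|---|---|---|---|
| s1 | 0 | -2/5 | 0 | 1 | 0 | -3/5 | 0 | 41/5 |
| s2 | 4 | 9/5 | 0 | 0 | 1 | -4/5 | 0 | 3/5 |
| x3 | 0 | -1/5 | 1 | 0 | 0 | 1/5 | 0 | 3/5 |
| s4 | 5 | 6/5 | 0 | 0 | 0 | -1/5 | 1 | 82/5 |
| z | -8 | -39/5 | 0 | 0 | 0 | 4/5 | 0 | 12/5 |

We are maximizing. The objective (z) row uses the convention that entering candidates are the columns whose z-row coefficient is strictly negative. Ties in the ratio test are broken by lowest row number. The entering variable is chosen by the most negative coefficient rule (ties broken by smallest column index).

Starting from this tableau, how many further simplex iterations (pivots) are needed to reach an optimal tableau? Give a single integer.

pivot: x1 in, s2 out → z = 18/5
pivot: x2 in, x1 out → z = 5
pivot: s3 in, x3 out → z = 21
No improving column remains; optimal.

3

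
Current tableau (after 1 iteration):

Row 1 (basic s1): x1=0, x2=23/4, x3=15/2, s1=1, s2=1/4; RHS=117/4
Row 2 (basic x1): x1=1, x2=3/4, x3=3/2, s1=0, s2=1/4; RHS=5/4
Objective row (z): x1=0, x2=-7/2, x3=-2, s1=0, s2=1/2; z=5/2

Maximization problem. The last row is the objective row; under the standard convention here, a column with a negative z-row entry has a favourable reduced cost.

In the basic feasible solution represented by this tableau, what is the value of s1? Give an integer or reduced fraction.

s1 is basic (row 1); its value is the RHS of that row: 117/4.

117/4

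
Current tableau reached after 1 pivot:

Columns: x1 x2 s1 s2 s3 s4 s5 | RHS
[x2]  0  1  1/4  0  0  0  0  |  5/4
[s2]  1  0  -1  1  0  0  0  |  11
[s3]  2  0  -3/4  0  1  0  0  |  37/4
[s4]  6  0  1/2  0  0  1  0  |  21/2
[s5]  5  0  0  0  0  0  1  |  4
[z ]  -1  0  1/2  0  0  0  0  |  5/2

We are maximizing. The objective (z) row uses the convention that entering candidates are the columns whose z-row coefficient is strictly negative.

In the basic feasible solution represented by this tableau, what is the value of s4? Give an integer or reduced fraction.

s4 is basic (row 4); its value is the RHS of that row: 21/2.

21/2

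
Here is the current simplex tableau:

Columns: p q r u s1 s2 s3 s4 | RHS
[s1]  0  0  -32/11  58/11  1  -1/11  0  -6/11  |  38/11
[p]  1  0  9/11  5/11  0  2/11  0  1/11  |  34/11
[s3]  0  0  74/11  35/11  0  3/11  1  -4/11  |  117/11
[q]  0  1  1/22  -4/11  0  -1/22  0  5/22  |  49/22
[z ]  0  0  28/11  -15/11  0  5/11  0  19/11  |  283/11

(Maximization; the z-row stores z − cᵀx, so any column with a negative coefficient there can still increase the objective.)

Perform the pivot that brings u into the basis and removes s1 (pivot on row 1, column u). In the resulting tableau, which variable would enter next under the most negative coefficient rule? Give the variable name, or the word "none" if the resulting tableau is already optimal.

Pivot element 58/11. New z-row = old z-row − (-15/11)·(row 1/(58/11)).
Updated z-row coefficients: p: 0, q: 0, r: 52/29, u: 0, s1: 15/58, s2: 25/58, s3: 0, s4: 46/29.
No coefficient is strictly negative; the tableau after this pivot is optimal.

none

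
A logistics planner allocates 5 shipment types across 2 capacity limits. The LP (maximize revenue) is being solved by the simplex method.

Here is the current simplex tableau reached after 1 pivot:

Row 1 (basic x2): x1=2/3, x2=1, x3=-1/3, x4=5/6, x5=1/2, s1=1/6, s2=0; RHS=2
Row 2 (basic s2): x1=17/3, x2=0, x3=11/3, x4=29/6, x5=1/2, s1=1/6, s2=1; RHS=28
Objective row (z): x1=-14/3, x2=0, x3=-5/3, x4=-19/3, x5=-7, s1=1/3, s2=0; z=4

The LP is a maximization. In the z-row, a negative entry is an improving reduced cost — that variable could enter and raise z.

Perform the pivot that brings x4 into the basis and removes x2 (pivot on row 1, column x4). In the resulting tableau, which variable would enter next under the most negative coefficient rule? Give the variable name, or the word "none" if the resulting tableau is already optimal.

Pivot element 5/6. New z-row = old z-row − (-19/3)·(row 1/(5/6)).
Updated z-row coefficients: x1: 2/5, x2: 38/5, x3: -21/5, x4: 0, x5: -16/5, s1: 8/5, s2: 0.
The most negative is -21/5 in column x3, so x3 would enter next.

x3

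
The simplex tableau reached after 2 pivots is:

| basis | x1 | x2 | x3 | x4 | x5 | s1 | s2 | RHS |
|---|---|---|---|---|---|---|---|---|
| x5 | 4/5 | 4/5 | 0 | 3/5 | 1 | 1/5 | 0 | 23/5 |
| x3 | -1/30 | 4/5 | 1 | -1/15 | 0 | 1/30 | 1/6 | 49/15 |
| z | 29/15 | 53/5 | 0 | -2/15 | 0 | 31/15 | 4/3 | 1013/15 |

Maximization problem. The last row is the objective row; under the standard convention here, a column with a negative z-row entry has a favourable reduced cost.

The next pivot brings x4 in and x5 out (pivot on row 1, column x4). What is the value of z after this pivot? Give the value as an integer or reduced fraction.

Minimum ratio for x4: (23/5)/(3/5) = 23/3.
z changes by −(z-row coeff of x4)·ratio = −(-2/15)·(23/3) = 46/45.
New z = 1013/15 + (46/45) = 617/9.

617/9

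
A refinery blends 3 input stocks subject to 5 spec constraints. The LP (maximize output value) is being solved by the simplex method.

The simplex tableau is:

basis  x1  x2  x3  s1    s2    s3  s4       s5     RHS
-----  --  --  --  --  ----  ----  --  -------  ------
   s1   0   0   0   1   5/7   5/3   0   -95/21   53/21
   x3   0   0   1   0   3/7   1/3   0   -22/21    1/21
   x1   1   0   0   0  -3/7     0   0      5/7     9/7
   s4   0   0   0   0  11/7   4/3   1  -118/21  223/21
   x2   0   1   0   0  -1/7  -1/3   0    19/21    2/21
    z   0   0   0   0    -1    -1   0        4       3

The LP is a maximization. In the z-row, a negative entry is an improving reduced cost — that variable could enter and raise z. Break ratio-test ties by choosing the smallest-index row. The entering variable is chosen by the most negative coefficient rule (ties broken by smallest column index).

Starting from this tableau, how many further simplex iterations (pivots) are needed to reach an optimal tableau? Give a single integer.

2

pivot: s2 in, x3 out → z = 28/9
pivot: s3 in, s2 out → z = 22/7
No improving column remains; optimal.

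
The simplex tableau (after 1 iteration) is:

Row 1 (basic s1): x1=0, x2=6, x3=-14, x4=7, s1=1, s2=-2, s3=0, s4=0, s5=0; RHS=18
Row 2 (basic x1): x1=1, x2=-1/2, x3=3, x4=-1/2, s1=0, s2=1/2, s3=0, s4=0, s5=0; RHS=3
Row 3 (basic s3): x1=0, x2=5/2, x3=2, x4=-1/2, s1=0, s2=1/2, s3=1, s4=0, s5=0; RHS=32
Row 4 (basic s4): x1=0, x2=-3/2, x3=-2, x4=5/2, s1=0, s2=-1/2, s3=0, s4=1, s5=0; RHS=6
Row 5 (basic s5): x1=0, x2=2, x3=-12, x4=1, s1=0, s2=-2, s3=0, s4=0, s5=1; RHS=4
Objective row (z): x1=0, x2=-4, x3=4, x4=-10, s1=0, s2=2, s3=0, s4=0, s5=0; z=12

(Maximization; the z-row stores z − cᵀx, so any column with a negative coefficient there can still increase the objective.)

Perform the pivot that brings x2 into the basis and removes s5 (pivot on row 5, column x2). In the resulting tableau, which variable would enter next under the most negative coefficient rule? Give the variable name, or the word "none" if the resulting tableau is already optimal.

Pivot element 2. New z-row = old z-row − (-4)·(row 5/2).
Updated z-row coefficients: x1: 0, x2: 0, x3: -20, x4: -8, s1: 0, s2: -2, s3: 0, s4: 0, s5: 2.
The most negative is -20 in column x3, so x3 would enter next.

x3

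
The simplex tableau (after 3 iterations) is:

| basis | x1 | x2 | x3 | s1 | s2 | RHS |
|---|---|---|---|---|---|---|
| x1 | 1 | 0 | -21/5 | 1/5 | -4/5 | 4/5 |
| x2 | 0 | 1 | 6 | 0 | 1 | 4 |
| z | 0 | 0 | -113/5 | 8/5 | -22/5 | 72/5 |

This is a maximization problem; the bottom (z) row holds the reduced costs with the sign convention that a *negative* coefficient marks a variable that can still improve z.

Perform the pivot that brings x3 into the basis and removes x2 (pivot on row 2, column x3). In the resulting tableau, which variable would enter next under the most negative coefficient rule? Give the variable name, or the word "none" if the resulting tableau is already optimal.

Pivot element 6. New z-row = old z-row − (-113/5)·(row 2/6).
Updated z-row coefficients: x1: 0, x2: 113/30, x3: 0, s1: 8/5, s2: -19/30.
The most negative is -19/30 in column s2, so s2 would enter next.

s2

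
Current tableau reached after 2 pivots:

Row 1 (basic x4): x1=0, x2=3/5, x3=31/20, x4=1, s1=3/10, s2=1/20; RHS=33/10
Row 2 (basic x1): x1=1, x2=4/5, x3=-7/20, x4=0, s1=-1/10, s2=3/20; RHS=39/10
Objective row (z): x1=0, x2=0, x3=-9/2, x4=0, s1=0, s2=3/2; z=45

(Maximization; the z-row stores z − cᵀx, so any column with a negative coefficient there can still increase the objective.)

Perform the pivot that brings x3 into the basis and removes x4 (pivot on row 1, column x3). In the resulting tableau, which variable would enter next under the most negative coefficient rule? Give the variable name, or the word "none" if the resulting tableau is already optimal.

Pivot element 31/20. New z-row = old z-row − (-9/2)·(row 1/(31/20)).
Updated z-row coefficients: x1: 0, x2: 54/31, x3: 0, x4: 90/31, s1: 27/31, s2: 51/31.
No coefficient is strictly negative; the tableau after this pivot is optimal.

none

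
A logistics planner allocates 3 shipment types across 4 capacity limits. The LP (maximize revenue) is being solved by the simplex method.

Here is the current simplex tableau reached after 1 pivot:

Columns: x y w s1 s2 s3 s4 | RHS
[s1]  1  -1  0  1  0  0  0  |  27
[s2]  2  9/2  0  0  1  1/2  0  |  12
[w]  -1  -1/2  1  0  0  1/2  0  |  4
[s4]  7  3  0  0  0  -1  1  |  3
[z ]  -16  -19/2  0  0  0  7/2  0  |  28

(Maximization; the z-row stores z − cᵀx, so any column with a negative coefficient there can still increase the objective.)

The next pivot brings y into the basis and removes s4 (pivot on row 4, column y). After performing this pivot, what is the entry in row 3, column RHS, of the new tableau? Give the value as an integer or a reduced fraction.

9/2

Pivot element is row 4, column y: 3.
Normalize row 4: new (row 4, RHS) = 3/3 = 1.
row 3 ← row 3 − (-1/2)·(new row 4): 4 − (-1/2)·1 = 9/2.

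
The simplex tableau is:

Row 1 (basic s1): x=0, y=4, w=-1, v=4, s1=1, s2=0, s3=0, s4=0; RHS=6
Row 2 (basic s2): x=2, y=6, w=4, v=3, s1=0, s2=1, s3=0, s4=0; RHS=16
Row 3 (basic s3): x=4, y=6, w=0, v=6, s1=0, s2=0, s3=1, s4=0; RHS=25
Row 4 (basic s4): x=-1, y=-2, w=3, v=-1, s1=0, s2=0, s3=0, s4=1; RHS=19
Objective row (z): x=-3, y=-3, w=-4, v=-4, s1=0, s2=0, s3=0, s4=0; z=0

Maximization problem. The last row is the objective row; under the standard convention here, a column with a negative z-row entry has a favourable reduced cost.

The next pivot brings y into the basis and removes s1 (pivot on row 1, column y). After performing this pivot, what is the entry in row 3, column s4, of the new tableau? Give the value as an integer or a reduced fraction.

0

Pivot element is row 1, column y: 4.
Normalize row 1: new (row 1, s4) = 0/4 = 0.
row 3 ← row 3 − 6·(new row 1): 0 − 6·0 = 0.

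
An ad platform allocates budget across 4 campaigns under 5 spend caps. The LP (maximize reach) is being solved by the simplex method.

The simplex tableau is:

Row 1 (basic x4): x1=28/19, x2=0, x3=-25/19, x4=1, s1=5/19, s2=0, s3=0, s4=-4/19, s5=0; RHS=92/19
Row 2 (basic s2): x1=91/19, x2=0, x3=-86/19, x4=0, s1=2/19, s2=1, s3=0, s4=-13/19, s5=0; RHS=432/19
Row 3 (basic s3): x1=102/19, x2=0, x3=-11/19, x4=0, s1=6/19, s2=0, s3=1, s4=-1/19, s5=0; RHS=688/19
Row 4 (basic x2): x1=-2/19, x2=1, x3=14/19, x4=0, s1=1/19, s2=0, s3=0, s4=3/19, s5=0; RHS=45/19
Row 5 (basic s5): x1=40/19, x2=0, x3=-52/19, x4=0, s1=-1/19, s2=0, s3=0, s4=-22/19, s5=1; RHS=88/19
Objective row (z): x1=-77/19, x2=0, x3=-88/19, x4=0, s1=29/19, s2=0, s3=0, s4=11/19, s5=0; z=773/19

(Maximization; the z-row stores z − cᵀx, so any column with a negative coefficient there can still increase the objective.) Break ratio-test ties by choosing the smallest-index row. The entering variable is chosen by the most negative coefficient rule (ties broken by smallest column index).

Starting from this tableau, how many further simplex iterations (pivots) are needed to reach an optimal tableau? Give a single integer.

2

pivot: x3 in, x2 out → z = 389/7
pivot: x1 in, x4 out → z = 533/6
No improving column remains; optimal.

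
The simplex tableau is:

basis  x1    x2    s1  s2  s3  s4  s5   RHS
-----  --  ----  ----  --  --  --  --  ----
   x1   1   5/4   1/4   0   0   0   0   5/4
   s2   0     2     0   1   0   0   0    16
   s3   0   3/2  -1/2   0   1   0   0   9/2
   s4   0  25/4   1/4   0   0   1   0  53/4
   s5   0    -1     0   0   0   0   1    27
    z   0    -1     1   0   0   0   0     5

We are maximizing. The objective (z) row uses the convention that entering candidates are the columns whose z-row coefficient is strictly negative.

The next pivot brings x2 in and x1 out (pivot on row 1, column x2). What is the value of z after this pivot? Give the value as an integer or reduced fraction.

Minimum ratio for x2: (5/4)/(5/4) = 1.
z changes by −(z-row coeff of x2)·ratio = −(-1)·1 = 1.
New z = 5 + 1 = 6.

6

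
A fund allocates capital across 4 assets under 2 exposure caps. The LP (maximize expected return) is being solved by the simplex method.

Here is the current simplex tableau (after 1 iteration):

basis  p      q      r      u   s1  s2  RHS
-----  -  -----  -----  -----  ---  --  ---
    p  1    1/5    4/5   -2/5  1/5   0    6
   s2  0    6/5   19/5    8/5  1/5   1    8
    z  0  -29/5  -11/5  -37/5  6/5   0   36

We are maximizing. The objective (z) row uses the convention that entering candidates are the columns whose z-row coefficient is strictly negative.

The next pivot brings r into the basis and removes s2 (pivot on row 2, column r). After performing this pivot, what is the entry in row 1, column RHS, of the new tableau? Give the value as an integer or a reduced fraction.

82/19

Pivot element is row 2, column r: 19/5.
Normalize row 2: new (row 2, RHS) = 8/(19/5) = 40/19.
row 1 ← row 1 − (4/5)·(new row 2): 6 − (4/5)·(40/19) = 82/19.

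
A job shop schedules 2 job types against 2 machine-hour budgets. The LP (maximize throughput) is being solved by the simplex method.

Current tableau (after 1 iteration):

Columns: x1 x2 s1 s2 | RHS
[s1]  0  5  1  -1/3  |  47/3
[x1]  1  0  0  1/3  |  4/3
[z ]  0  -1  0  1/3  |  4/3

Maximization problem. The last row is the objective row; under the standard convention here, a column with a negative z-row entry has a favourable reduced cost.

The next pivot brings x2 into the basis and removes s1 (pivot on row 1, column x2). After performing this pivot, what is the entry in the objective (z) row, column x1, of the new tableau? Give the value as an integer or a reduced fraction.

0

Pivot element is row 1, column x2: 5.
Normalize row 1: new (row 1, x1) = 0/5 = 0.
z-row ← z-row − (-1)·(new row 1): 0 − (-1)·0 = 0.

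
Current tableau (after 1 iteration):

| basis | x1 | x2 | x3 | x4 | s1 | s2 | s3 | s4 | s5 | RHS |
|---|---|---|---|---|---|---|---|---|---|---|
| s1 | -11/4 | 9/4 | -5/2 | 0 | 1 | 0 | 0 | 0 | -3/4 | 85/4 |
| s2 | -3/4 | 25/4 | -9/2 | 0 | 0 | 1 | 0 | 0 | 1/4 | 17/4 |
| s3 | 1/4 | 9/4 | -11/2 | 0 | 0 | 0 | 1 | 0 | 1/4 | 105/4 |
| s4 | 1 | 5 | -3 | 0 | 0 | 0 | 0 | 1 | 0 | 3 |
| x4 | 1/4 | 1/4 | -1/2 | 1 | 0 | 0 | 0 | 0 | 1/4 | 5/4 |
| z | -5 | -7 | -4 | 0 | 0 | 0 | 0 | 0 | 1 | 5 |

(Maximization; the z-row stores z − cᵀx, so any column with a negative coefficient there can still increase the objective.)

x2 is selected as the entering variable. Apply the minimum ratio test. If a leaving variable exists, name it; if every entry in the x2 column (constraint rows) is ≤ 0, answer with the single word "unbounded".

Ratios: row 1 (s1): (85/4)/(9/4) = 85/9; row 2 (s2): (17/4)/(25/4) = 17/25; row 3 (s3): (105/4)/(9/4) = 35/3; row 4 (s4): 3/5 = 3/5; row 5 (x4): (5/4)/(1/4) = 5.
Minimum ratio is in the s4 row, so s4 leaves.

s4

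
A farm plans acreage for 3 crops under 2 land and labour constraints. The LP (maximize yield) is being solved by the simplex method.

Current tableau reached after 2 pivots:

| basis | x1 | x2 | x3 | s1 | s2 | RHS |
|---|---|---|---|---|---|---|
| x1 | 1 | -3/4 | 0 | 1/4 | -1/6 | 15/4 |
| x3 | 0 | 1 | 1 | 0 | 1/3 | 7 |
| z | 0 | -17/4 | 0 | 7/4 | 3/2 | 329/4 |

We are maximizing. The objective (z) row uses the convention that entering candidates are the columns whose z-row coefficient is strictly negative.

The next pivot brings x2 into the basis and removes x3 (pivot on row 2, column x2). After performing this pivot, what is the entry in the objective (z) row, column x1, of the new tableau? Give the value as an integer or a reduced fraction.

0

Pivot element is row 2, column x2: 1.
Normalize row 2: new (row 2, x1) = 0/1 = 0.
z-row ← z-row − (-17/4)·(new row 2): 0 − (-17/4)·0 = 0.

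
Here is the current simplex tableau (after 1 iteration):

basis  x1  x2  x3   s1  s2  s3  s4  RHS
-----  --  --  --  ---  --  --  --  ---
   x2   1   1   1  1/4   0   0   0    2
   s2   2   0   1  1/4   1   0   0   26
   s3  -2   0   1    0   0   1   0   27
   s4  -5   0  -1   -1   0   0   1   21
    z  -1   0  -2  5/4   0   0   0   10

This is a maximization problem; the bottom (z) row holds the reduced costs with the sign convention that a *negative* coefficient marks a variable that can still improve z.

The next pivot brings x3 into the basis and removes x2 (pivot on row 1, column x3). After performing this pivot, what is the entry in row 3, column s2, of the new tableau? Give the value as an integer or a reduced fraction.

0

Pivot element is row 1, column x3: 1.
Normalize row 1: new (row 1, s2) = 0/1 = 0.
row 3 ← row 3 − 1·(new row 1): 0 − 1·0 = 0.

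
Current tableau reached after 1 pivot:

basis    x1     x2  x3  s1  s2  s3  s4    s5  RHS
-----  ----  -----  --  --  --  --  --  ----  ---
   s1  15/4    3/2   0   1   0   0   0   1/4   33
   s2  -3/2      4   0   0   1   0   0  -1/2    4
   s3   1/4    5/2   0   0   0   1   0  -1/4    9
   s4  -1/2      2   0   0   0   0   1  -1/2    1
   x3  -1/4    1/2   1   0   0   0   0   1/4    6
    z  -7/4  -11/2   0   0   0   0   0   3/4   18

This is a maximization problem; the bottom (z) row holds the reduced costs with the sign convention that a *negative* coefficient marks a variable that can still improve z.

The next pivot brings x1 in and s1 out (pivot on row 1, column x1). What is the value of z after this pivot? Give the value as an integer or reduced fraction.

Minimum ratio for x1: 33/(15/4) = 44/5.
z changes by −(z-row coeff of x1)·ratio = −(-7/4)·(44/5) = 77/5.
New z = 18 + (77/5) = 167/5.

167/5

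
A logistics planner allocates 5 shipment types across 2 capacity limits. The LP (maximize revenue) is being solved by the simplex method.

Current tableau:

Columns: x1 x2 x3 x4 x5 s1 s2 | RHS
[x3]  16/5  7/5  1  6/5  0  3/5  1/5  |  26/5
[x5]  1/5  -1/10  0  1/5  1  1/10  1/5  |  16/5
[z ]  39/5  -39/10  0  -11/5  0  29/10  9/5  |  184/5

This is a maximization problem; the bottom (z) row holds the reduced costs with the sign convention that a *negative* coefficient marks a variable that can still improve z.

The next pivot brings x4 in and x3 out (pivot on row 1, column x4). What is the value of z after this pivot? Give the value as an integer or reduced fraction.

Minimum ratio for x4: (26/5)/(6/5) = 13/3.
z changes by −(z-row coeff of x4)·ratio = −(-11/5)·(13/3) = 143/15.
New z = 184/5 + (143/15) = 139/3.

139/3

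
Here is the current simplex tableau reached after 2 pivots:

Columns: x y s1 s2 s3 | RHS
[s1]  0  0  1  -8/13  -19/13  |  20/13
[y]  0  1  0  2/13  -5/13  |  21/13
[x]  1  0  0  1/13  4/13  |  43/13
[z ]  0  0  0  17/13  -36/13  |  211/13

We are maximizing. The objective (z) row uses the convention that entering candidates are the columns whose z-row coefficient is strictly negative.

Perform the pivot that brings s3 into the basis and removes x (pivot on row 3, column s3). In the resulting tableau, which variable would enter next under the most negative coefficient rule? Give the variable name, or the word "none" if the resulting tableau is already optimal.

none

Pivot element 4/13. New z-row = old z-row − (-36/13)·(row 3/(4/13)).
Updated z-row coefficients: x: 9, y: 0, s1: 0, s2: 2, s3: 0.
No coefficient is strictly negative; the tableau after this pivot is optimal.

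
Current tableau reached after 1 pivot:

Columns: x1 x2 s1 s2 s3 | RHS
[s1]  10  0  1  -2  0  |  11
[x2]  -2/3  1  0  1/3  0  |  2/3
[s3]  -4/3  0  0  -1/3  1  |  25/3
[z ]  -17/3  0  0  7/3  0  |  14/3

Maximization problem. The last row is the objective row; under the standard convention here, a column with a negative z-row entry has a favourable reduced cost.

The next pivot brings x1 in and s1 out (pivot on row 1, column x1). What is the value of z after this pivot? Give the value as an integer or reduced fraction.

Minimum ratio for x1: 11/10 = 11/10.
z changes by −(z-row coeff of x1)·ratio = −(-17/3)·(11/10) = 187/30.
New z = 14/3 + (187/30) = 109/10.

109/10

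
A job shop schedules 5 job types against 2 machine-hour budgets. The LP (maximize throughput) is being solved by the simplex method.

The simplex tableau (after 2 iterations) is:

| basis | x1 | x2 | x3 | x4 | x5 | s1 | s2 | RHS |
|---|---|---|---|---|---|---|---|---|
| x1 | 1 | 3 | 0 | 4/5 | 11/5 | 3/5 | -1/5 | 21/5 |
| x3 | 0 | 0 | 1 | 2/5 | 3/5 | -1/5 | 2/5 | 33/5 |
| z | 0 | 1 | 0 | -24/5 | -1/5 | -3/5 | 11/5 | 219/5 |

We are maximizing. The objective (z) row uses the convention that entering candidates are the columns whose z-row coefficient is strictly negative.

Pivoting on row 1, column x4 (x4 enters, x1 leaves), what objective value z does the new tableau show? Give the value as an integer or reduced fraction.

69

Minimum ratio for x4: (21/5)/(4/5) = 21/4.
z changes by −(z-row coeff of x4)·ratio = −(-24/5)·(21/4) = 126/5.
New z = 219/5 + (126/5) = 69.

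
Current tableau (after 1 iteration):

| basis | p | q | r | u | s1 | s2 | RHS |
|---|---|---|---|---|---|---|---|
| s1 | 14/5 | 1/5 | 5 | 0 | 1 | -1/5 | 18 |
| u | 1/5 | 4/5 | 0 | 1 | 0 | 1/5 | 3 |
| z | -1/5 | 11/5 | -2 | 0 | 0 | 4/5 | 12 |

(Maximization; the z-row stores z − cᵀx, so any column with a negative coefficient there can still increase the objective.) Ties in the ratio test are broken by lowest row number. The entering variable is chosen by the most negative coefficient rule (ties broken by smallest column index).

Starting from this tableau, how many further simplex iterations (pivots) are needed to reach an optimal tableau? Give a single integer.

1

pivot: r in, s1 out → z = 96/5
No improving column remains; optimal.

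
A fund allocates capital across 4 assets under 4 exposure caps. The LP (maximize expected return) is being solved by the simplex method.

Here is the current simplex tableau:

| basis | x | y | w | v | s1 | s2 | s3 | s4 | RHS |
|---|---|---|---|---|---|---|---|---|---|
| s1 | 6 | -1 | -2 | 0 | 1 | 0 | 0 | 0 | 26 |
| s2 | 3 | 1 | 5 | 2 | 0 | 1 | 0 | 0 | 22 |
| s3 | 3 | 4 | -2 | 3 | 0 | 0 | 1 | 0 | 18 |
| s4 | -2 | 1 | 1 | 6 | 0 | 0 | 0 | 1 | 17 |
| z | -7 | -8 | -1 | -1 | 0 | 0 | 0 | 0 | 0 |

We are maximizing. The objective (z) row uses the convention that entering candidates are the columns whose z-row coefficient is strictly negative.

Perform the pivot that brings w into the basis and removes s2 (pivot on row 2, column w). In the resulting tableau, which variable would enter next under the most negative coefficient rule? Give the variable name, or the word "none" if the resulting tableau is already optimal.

y

Pivot element 5. New z-row = old z-row − (-1)·(row 2/5).
Updated z-row coefficients: x: -32/5, y: -39/5, w: 0, v: -3/5, s1: 0, s2: 1/5, s3: 0, s4: 0.
The most negative is -39/5 in column y, so y would enter next.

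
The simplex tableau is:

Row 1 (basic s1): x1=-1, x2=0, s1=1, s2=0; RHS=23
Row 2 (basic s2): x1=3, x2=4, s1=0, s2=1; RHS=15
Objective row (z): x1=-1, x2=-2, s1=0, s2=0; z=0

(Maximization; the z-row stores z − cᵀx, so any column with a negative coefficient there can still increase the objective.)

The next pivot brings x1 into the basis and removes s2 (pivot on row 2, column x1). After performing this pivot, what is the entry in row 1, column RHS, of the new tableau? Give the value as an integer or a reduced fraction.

Pivot element is row 2, column x1: 3.
Normalize row 2: new (row 2, RHS) = 15/3 = 5.
row 1 ← row 1 − (-1)·(new row 2): 23 − (-1)·5 = 28.

28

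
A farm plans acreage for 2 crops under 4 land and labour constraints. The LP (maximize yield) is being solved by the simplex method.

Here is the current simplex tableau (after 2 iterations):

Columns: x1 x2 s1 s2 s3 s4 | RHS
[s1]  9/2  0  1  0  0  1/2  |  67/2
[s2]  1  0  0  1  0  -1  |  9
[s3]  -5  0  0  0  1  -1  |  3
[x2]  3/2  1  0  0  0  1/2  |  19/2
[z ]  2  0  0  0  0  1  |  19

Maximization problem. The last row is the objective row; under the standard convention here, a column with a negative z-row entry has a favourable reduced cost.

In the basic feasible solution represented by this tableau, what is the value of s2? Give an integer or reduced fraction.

s2 is basic (row 2); its value is the RHS of that row: 9.

9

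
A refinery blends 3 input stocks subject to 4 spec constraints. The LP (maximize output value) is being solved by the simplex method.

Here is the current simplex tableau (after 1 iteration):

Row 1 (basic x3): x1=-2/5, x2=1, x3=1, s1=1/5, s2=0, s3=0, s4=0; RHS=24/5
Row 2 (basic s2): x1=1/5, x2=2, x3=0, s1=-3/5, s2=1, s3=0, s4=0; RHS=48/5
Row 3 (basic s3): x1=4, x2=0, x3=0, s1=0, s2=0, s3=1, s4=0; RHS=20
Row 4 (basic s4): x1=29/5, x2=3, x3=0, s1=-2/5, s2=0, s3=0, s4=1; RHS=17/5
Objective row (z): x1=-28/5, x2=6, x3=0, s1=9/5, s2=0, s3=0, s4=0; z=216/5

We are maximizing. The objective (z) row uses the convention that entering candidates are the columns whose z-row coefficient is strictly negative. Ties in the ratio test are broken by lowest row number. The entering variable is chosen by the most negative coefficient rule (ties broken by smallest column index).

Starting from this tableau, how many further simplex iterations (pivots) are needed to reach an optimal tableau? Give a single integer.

pivot: x1 in, s4 out → z = 1348/29
No improving column remains; optimal.

1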